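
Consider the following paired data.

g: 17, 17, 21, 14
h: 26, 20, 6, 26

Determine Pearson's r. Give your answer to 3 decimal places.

n = 4, Σg = 69, Σh = 78, Σg² = 1215, Σh² = 1788, Σgh = 1272
nΣgh − ΣgΣh = 5088 − 5382 = -294
nΣg² − (Σg)² = 4860 − 4761 = 99; nΣh² − (Σh)² = 7152 − 6084 = 1068
r = -294 / √(99 × 1068) = -294 / 325.1646 ≈ -0.904

-0.904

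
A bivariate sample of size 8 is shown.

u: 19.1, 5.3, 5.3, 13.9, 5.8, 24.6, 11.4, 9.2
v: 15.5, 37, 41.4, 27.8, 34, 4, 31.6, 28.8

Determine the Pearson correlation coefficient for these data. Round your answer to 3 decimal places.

-0.969

n = 8, Σu = 94.6, Σv = 220.1, Σu² = 1467.6, Σv² = 7096.05, Σuv = 2018.79
nΣuv − ΣuΣv = 16150.32 − 20821.46 = -4671.14
nΣu² − (Σu)² = 11740.8 − 8949.16 = 2791.64; nΣv² − (Σv)² = 56768.4 − 48444.01 = 8324.39
r = -4671.14 / √(2791.64 × 8324.39) = -4671.14 / 4820.6535 ≈ -0.969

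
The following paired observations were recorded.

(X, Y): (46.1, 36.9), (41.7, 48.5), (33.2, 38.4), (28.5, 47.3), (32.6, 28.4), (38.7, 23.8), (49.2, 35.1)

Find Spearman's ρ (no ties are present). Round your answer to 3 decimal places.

Rank X: 6, 5, 3, 1, 2, 4, 7
Rank Y: 4, 7, 5, 6, 2, 1, 3
d = rank(X) − rank(Y): 2, -2, -2, -5, 0, 3, 4; Σd² = 62
ρ = 1 − 6Σd² / [n(n²−1)] = 1 − 6×62 / (7×48) = 1 − 372/336 ≈ -0.107

-0.107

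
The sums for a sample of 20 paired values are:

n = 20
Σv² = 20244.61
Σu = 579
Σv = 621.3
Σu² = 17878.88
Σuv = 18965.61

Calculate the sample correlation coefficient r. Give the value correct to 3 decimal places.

0.953

r = (nΣuv − ΣuΣv) / √[(nΣu² − (Σu)²)(nΣv² − (Σv)²)]
Numerator: 20×18965.61 − 579×621.3 = 19579.5
Denominator: √[(357577.6 − 335241)(404892.2 − 386013.69)] = √[22336.6 × 18878.51] = 20534.8905
r = 19579.5 / 20534.8905 ≈ 0.953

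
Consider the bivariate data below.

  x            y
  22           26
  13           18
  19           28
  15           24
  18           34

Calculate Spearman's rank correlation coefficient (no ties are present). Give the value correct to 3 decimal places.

Rank x: 5, 1, 4, 2, 3
Rank y: 3, 1, 4, 2, 5
d = rank(x) − rank(y): 2, 0, 0, 0, -2; Σd² = 8
ρ = 1 − 6Σd² / [n(n²−1)] = 1 − 6×8 / (5×24) = 1 − 48/120 ≈ 0.600

0.600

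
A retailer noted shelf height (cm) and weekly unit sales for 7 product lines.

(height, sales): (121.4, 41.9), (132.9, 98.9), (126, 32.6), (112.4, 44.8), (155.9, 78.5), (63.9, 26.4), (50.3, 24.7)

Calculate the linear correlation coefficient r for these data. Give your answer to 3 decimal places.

0.718

n = 7, Σx = 762.8, Σy = 347.8, Σx² = 91828.24, Σy² = 22075.92, Σxy = 42541.11
nΣxy − ΣxΣy = 297787.77 − 265301.84 = 32485.93
nΣx² − (Σx)² = 642797.68 − 581863.84 = 60933.84; nΣy² − (Σy)² = 154531.44 − 120964.84 = 33566.6
r = 32485.93 / √(60933.84 × 33566.6) = 32485.93 / 45225.4556 ≈ 0.718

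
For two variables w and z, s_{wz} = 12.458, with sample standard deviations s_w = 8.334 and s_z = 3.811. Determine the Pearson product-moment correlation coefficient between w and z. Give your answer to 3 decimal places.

0.392

r = Cov(w,z) / (s_w · s_z) = 12.458 / (8.334 × 3.811)
  = 12.458 / 31.7609 ≈ 0.392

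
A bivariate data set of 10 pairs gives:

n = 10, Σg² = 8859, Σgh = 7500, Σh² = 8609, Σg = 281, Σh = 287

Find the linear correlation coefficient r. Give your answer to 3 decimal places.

r = (nΣgh − ΣgΣh) / √[(nΣg² − (Σg)²)(nΣh² − (Σh)²)]
Numerator: 10×7500 − 281×287 = -5647
Denominator: √[(88590 − 78961)(86090 − 82369)] = √[9629 × 3721] = 5985.7756
r = -5647 / 5985.7756 ≈ -0.943

-0.943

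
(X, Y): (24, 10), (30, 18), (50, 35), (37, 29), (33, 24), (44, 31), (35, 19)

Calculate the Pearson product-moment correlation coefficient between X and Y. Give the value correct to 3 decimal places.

0.940

n = 7, ΣX = 253, ΣY = 166, ΣX² = 9595, ΣY² = 4388, ΣXY = 6424
nΣXY − ΣXΣY = 44968 − 41998 = 2970
nΣX² − (ΣX)² = 67165 − 64009 = 3156; nΣY² − (ΣY)² = 30716 − 27556 = 3160
r = 2970 / √(3156 × 3160) = 2970 / 3157.9994 ≈ 0.940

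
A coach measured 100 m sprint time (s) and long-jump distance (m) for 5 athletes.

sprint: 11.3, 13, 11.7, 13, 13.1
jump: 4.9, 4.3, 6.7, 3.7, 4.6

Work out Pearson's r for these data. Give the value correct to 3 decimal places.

-0.660

n = 5, Σx = 62.1, Σy = 24.2, Σx² = 774.19, Σy² = 122.24, Σxy = 298.02
nΣxy − ΣxΣy = 1490.1 − 1502.82 = -12.72
nΣx² − (Σx)² = 3870.95 − 3856.41 = 14.54; nΣy² − (Σy)² = 611.2 − 585.64 = 25.56
r = -12.72 / √(14.54 × 25.56) = -12.72 / 19.2780 ≈ -0.660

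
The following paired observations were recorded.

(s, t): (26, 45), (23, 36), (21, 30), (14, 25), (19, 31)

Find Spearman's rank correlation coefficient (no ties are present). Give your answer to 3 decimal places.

Rank s: 5, 4, 3, 1, 2
Rank t: 5, 4, 2, 1, 3
d = rank(s) − rank(t): 0, 0, 1, 0, -1; Σd² = 2
ρ = 1 − 6Σd² / [n(n²−1)] = 1 − 6×2 / (5×24) = 1 − 12/120 ≈ 0.900

0.900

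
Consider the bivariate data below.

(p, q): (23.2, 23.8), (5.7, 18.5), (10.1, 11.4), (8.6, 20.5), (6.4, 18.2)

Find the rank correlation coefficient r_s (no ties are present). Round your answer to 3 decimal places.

Rank p: 5, 1, 4, 3, 2
Rank q: 5, 3, 1, 4, 2
d = rank(p) − rank(q): 0, -2, 3, -1, 0; Σd² = 14
ρ = 1 − 6Σd² / [n(n²−1)] = 1 − 6×14 / (5×24) = 1 − 84/120 ≈ 0.300

0.300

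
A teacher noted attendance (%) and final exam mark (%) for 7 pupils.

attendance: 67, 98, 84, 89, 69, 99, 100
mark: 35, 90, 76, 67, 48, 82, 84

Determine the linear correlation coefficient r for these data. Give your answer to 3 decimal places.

0.947

n = 7, Σx = 606, Σy = 482, Σx² = 53632, Σy² = 35674, Σxy = 43342
nΣxy − ΣxΣy = 303394 − 292092 = 11302
nΣx² − (Σx)² = 375424 − 367236 = 8188; nΣy² − (Σy)² = 249718 − 232324 = 17394
r = 11302 / √(8188 × 17394) = 11302 / 11934.0719 ≈ 0.947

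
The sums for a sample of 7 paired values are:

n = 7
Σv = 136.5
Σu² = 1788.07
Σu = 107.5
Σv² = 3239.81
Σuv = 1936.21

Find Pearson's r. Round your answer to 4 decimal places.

-0.5683

r = (nΣuv − ΣuΣv) / √[(nΣu² − (Σu)²)(nΣv² − (Σv)²)]
Numerator: 7×1936.21 − 107.5×136.5 = -1120.28
Denominator: √[(12516.49 − 11556.25)(22678.67 − 18632.25)] = √[960.24 × 4046.42] = 1971.1759
r = -1120.28 / 1971.1759 ≈ -0.5683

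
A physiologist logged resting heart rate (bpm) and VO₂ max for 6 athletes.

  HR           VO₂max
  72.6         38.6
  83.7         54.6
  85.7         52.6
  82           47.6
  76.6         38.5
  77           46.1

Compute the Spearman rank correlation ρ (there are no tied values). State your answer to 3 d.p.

0.886

Rank HR: 1, 5, 6, 4, 2, 3
Rank VO₂max: 2, 6, 5, 4, 1, 3
d = rank(HR) − rank(VO₂max): -1, -1, 1, 0, 1, 0; Σd² = 4
ρ = 1 − 6Σd² / [n(n²−1)] = 1 − 6×4 / (6×35) = 1 − 24/210 ≈ 0.886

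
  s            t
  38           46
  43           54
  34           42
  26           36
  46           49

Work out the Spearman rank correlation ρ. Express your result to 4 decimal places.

Rank s: 3, 4, 2, 1, 5
Rank t: 3, 5, 2, 1, 4
d = rank(s) − rank(t): 0, -1, 0, 0, 1; Σd² = 2
ρ = 1 − 6Σd² / [n(n²−1)] = 1 − 6×2 / (5×24) = 1 − 12/120 ≈ 0.9000

0.9000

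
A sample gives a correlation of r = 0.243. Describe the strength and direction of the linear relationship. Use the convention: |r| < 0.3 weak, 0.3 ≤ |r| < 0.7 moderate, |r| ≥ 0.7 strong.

r = 0.243 > 0 so the relationship is positive.
|r| = 0.243, which falls in the weak range.

weak positive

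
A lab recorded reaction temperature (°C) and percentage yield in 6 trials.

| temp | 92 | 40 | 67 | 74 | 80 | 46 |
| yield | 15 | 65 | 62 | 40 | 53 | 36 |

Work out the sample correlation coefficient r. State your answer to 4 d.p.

n = 6, Σx = 399, Σy = 271, Σx² = 28545, Σy² = 13999, Σxy = 16990
nΣxy − ΣxΣy = 101940 − 108129 = -6189
nΣx² − (Σx)² = 171270 − 159201 = 12069; nΣy² − (Σy)² = 83994 − 73441 = 10553
r = -6189 / √(12069 × 10553) = -6189 / 11285.5730 ≈ -0.5484

-0.5484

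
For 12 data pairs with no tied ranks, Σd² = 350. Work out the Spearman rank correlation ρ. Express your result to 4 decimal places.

-0.2238

ρ = 1 − 6Σd² / [n(n²−1)] = 1 − 6×350 / (12×143)
  = 1 − 2100/1716 = 1 − 1.22378 ≈ -0.2238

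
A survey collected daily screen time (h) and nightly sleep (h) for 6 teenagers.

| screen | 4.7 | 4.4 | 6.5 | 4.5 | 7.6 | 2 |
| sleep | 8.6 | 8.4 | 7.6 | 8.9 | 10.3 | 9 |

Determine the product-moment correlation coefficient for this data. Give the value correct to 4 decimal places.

0.2039

n = 6, Σx = 29.7, Σy = 52.8, Σx² = 165.71, Σy² = 468.58, Σxy = 263.11
nΣxy − ΣxΣy = 1578.66 − 1568.16 = 10.5
nΣx² − (Σx)² = 994.26 − 882.09 = 112.17; nΣy² − (Σy)² = 2811.48 − 2787.84 = 23.64
r = 10.5 / √(112.17 × 23.64) = 10.5 / 51.4946 ≈ 0.2039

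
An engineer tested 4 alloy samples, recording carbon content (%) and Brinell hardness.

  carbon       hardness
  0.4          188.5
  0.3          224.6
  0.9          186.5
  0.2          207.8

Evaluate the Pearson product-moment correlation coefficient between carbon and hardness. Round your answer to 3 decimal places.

-0.665

n = 4, Σx = 1.8, Σy = 807.4, Σx² = 1.1, Σy² = 163940.5, Σxy = 352.19
nΣxy − ΣxΣy = 1408.76 − 1453.32 = -44.56
nΣx² − (Σx)² = 4.4 − 3.24 = 1.16; nΣy² − (Σy)² = 655762 − 651894.76 = 3867.24
r = -44.56 / √(1.16 × 3867.24) = -44.56 / 66.9776 ≈ -0.665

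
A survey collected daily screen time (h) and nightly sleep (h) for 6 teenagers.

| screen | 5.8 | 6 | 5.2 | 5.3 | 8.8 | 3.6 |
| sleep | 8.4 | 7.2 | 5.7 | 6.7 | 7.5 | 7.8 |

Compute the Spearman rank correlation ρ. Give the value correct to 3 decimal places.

0.143

Rank screen: 4, 5, 2, 3, 6, 1
Rank sleep: 6, 3, 1, 2, 4, 5
d = rank(screen) − rank(sleep): -2, 2, 1, 1, 2, -4; Σd² = 30
ρ = 1 − 6Σd² / [n(n²−1)] = 1 − 6×30 / (6×35) = 1 − 180/210 ≈ 0.143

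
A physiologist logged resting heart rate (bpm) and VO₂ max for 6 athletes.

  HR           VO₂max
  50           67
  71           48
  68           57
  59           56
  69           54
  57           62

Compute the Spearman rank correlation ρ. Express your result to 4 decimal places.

-0.9429

Rank HR: 1, 6, 4, 3, 5, 2
Rank VO₂max: 6, 1, 4, 3, 2, 5
d = rank(HR) − rank(VO₂max): -5, 5, 0, 0, 3, -3; Σd² = 68
ρ = 1 − 6Σd² / [n(n²−1)] = 1 − 6×68 / (6×35) = 1 − 408/210 ≈ -0.9429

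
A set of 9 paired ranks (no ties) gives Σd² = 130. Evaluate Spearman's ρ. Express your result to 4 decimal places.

-0.0833

ρ = 1 − 6Σd² / [n(n²−1)] = 1 − 6×130 / (9×80)
  = 1 − 780/720 = 1 − 1.08333 ≈ -0.0833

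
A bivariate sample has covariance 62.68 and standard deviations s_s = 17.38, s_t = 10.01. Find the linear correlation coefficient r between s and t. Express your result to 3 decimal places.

0.360

r = Cov(s,t) / (s_s · s_t) = 62.68 / (17.38 × 10.01)
  = 62.68 / 173.9738 ≈ 0.360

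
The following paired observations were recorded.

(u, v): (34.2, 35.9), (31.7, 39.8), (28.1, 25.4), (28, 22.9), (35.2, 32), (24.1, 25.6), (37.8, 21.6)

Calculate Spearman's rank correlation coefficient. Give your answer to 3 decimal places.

Rank u: 5, 4, 3, 2, 6, 1, 7
Rank v: 6, 7, 3, 2, 5, 4, 1
d = rank(u) − rank(v): -1, -3, 0, 0, 1, -3, 6; Σd² = 56
ρ = 1 − 6Σd² / [n(n²−1)] = 1 − 6×56 / (7×48) = 1 − 336/336 ≈ 0.000

0.000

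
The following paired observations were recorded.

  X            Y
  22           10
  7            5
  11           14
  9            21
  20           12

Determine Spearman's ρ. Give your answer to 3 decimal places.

0.000

Rank X: 5, 1, 3, 2, 4
Rank Y: 2, 1, 4, 5, 3
d = rank(X) − rank(Y): 3, 0, -1, -3, 1; Σd² = 20
ρ = 1 − 6Σd² / [n(n²−1)] = 1 − 6×20 / (5×24) = 1 − 120/120 ≈ 0.000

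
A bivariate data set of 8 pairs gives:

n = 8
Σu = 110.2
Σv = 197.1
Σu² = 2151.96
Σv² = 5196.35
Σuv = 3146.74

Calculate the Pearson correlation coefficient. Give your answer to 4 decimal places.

0.9294

r = (nΣuv − ΣuΣv) / √[(nΣu² − (Σu)²)(nΣv² − (Σv)²)]
Numerator: 8×3146.74 − 110.2×197.1 = 3453.5
Denominator: √[(17215.68 − 12144.04)(41570.8 − 38848.41)] = √[5071.64 × 2722.39] = 3715.7748
r = 3453.5 / 3715.7748 ≈ 0.9294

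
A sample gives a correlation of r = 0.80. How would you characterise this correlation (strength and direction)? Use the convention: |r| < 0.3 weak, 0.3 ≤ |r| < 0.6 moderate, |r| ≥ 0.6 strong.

r = 0.80 > 0 so the relationship is positive.
|r| = 0.80, which falls in the strong range.

strong positive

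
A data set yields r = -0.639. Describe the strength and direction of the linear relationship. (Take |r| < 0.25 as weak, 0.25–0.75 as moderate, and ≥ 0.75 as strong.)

r = -0.639 < 0 so the relationship is negative.
|r| = 0.639, which falls in the moderate range.

moderate negative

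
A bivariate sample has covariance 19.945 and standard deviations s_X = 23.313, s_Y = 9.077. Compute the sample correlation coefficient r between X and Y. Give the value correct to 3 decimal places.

r = Cov(X,Y) / (s_X · s_Y) = 19.945 / (23.313 × 9.077)
  = 19.945 / 211.6121 ≈ 0.094

0.094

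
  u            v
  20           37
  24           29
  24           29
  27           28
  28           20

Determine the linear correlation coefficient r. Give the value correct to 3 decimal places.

n = 5, Σu = 123, Σv = 143, Σu² = 3065, Σv² = 4235, Σuv = 3448
nΣuv − ΣuΣv = 17240 − 17589 = -349
nΣu² − (Σu)² = 15325 − 15129 = 196; nΣv² − (Σv)² = 21175 − 20449 = 726
r = -349 / √(196 × 726) = -349 / 377.2214 ≈ -0.925

-0.925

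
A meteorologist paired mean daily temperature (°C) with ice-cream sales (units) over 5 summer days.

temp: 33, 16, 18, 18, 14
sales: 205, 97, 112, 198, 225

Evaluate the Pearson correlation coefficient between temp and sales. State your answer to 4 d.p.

0.2680

n = 5, Σx = 99, Σy = 837, Σx² = 2189, Σy² = 153807, Σxy = 17047
nΣxy − ΣxΣy = 85235 − 82863 = 2372
nΣx² − (Σx)² = 10945 − 9801 = 1144; nΣy² − (Σy)² = 769035 − 700569 = 68466
r = 2372 / √(1144 × 68466) = 2372 / 8850.1471 ≈ 0.2680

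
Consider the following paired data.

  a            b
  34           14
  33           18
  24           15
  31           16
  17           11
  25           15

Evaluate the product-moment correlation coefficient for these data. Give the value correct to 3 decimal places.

n = 6, Σa = 164, Σb = 89, Σa² = 4696, Σb² = 1347, Σab = 2488
nΣab − ΣaΣb = 14928 − 14596 = 332
nΣa² − (Σa)² = 28176 − 26896 = 1280; nΣb² − (Σb)² = 8082 − 7921 = 161
r = 332 / √(1280 × 161) = 332 / 453.9604 ≈ 0.731

0.731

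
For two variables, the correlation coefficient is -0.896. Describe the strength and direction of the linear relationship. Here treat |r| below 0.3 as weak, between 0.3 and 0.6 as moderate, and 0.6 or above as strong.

strong negative

r = -0.896 < 0 so the relationship is negative.
|r| = 0.896, which falls in the strong range.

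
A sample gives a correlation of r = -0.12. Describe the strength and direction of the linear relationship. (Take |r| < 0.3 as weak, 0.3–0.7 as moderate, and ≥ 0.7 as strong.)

r = -0.12 < 0 so the relationship is negative.
|r| = 0.12, which falls in the weak range.

weak negative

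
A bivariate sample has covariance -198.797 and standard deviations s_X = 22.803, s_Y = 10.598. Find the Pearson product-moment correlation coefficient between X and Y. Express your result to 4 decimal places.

-0.8226

r = Cov(X,Y) / (s_X · s_Y) = -198.797 / (22.803 × 10.598)
  = -198.797 / 241.6662 ≈ -0.8226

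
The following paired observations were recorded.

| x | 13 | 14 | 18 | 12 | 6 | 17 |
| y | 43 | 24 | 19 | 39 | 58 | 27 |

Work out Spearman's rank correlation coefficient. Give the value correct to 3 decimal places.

Rank x: 3, 4, 6, 2, 1, 5
Rank y: 5, 2, 1, 4, 6, 3
d = rank(x) − rank(y): -2, 2, 5, -2, -5, 2; Σd² = 66
ρ = 1 − 6Σd² / [n(n²−1)] = 1 − 6×66 / (6×35) = 1 − 396/210 ≈ -0.886

-0.886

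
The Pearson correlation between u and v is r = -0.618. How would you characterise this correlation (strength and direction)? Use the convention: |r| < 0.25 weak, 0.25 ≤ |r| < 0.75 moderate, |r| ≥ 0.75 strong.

moderate negative

r = -0.618 < 0 so the relationship is negative.
|r| = 0.618, which falls in the moderate range.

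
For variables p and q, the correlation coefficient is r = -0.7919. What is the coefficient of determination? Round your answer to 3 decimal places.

0.627

r² = (-0.7919)² = 0.627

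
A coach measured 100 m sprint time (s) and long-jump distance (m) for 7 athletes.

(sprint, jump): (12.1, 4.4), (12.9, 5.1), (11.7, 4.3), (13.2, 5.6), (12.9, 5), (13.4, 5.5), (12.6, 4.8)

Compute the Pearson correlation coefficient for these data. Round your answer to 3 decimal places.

0.964

n = 7, Σx = 88.8, Σy = 34.7, Σx² = 1128.68, Σy² = 173.51, Σxy = 441.94
nΣxy − ΣxΣy = 3093.58 − 3081.36 = 12.22
nΣx² − (Σx)² = 7900.76 − 7885.44 = 15.32; nΣy² − (Σy)² = 1214.57 − 1204.09 = 10.48
r = 12.22 / √(15.32 × 10.48) = 12.22 / 12.6710 ≈ 0.964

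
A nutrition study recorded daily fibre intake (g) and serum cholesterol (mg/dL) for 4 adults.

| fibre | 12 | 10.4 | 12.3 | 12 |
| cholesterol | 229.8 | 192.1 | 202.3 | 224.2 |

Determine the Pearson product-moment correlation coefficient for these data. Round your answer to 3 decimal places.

n = 4, Σx = 46.7, Σy = 848.4, Σx² = 547.45, Σy² = 180901.38, Σxy = 9934.13
nΣxy − ΣxΣy = 39736.52 − 39620.28 = 116.24
nΣx² − (Σx)² = 2189.8 − 2180.89 = 8.91; nΣy² − (Σy)² = 723605.52 − 719782.56 = 3822.96
r = 116.24 / √(8.91 × 3822.96) = 116.24 / 184.5605 ≈ 0.630

0.630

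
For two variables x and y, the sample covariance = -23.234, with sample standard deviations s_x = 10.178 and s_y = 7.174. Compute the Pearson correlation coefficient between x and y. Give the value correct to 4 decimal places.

r = Cov(x,y) / (s_x · s_y) = -23.234 / (10.178 × 7.174)
  = -23.234 / 73.0170 ≈ -0.3182

-0.3182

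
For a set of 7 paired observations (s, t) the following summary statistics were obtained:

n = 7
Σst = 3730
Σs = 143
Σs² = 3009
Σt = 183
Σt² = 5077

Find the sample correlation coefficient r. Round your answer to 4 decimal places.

-0.0526

r = (nΣst − ΣsΣt) / √[(nΣs² − (Σs)²)(nΣt² − (Σt)²)]
Numerator: 7×3730 − 143×183 = -59
Denominator: √[(21063 − 20449)(35539 − 33489)] = √[614 × 2050] = 1121.9180
r = -59 / 1121.9180 ≈ -0.0526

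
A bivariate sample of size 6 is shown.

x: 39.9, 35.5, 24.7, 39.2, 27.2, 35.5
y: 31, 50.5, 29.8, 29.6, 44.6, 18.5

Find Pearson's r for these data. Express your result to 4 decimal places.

-0.1976

n = 6, Σx = 202, Σy = 204, Σx² = 6999.08, Σy² = 7606.86, Σxy = 6795.9
nΣxy − ΣxΣy = 40775.4 − 41208 = -432.6
nΣx² − (Σx)² = 41994.48 − 40804 = 1190.48; nΣy² − (Σy)² = 45641.16 − 41616 = 4025.16
r = -432.6 / √(1190.48 × 4025.16) = -432.6 / 2189.0346 ≈ -0.1976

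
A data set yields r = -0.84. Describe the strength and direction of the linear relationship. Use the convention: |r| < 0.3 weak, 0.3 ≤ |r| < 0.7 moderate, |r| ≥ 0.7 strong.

strong negative

r = -0.84 < 0 so the relationship is negative.
|r| = 0.84, which falls in the strong range.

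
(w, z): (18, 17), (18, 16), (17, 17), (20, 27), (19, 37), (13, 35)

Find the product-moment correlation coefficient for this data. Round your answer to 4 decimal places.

-0.2283

n = 6, Σw = 105, Σz = 149, Σw² = 1867, Σz² = 4157, Σwz = 2581
nΣwz − ΣwΣz = 15486 − 15645 = -159
nΣw² − (Σw)² = 11202 − 11025 = 177; nΣz² − (Σz)² = 24942 − 22201 = 2741
r = -159 / √(177 × 2741) = -159 / 696.5321 ≈ -0.2283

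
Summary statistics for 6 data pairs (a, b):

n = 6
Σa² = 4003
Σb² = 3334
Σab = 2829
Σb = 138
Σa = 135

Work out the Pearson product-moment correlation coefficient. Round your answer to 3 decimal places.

-0.702

r = (nΣab − ΣaΣb) / √[(nΣa² − (Σa)²)(nΣb² − (Σb)²)]
Numerator: 6×2829 − 135×138 = -1656
Denominator: √[(24018 − 18225)(20004 − 19044)] = √[5793 × 960] = 2358.2366
r = -1656 / 2358.2366 ≈ -0.702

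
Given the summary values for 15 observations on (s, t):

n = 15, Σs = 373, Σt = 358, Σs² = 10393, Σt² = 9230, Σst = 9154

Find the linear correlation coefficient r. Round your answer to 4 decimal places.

0.2875

r = (nΣst − ΣsΣt) / √[(nΣs² − (Σs)²)(nΣt² − (Σt)²)]
Numerator: 15×9154 − 373×358 = 3776
Denominator: √[(155895 − 139129)(138450 − 128164)] = √[16766 × 10286] = 13132.2152
r = 3776 / 13132.2152 ≈ 0.2875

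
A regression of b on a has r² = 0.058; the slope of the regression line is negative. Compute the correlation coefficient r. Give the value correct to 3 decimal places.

|r| = √0.058 = 0.241
The association is negative, so r = −0.241.

-0.241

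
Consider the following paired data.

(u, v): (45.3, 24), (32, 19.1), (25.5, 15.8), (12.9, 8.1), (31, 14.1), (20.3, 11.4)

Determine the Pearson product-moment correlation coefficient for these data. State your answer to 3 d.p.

n = 6, Σu = 167, Σv = 92.5, Σu² = 5265.84, Σv² = 1584.83, Σuv = 2874.31
nΣuv − ΣuΣv = 17245.86 − 15447.5 = 1798.36
nΣu² − (Σu)² = 31595.04 − 27889 = 3706.04; nΣv² − (Σv)² = 9508.98 − 8556.25 = 952.73
r = 1798.36 / √(3706.04 × 952.73) = 1798.36 / 1879.0571 ≈ 0.957

0.957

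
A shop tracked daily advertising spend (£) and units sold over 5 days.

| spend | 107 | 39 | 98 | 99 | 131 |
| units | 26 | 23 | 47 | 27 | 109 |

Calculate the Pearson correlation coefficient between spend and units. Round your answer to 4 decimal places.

0.6594

n = 5, Σx = 474, Σy = 232, Σx² = 49536, Σy² = 16024, Σxy = 25237
nΣxy − ΣxΣy = 126185 − 109968 = 16217
nΣx² − (Σx)² = 247680 − 224676 = 23004; nΣy² − (Σy)² = 80120 − 53824 = 26296
r = 16217 / √(23004 × 26296) = 16217 / 24594.9829 ≈ 0.6594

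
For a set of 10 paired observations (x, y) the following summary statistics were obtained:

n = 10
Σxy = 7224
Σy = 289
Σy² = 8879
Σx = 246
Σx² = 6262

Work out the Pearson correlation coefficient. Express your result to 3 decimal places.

0.344

r = (nΣxy − ΣxΣy) / √[(nΣx² − (Σx)²)(nΣy² − (Σy)²)]
Numerator: 10×7224 − 246×289 = 1146
Denominator: √[(62620 − 60516)(88790 − 83521)] = √[2104 × 5269] = 3329.5609
r = 1146 / 3329.5609 ≈ 0.344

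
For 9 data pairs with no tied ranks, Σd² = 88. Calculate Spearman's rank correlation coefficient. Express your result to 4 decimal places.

ρ = 1 − 6Σd² / [n(n²−1)] = 1 − 6×88 / (9×80)
  = 1 − 528/720 = 1 − 0.73333 ≈ 0.2667

0.2667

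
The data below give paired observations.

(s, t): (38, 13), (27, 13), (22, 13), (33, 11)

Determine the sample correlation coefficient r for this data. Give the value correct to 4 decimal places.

n = 4, Σs = 120, Σt = 50, Σs² = 3746, Σt² = 628, Σst = 1494
nΣst − ΣsΣt = 5976 − 6000 = -24
nΣs² − (Σs)² = 14984 − 14400 = 584; nΣt² − (Σt)² = 2512 − 2500 = 12
r = -24 / √(584 × 12) = -24 / 83.7138 ≈ -0.2867

-0.2867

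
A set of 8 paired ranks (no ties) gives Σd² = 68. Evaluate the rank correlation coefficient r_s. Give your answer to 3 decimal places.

ρ = 1 − 6Σd² / [n(n²−1)] = 1 − 6×68 / (8×63)
  = 1 − 408/504 = 1 − 0.8095 ≈ 0.190

0.190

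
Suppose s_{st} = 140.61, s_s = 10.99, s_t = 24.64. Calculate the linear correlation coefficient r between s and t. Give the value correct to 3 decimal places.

0.519

r = Cov(s,t) / (s_s · s_t) = 140.61 / (10.99 × 24.64)
  = 140.61 / 270.7936 ≈ 0.519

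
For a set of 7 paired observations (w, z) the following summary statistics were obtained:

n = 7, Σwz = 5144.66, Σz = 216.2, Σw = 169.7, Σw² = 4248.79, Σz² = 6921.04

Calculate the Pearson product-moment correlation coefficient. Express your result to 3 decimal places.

r = (nΣwz − ΣwΣz) / √[(nΣw² − (Σw)²)(nΣz² − (Σz)²)]
Numerator: 7×5144.66 − 169.7×216.2 = -676.52
Denominator: √[(29741.53 − 28798.09)(48447.28 − 46742.44)] = √[943.44 × 1704.84] = 1268.2327
r = -676.52 / 1268.2327 ≈ -0.533

-0.533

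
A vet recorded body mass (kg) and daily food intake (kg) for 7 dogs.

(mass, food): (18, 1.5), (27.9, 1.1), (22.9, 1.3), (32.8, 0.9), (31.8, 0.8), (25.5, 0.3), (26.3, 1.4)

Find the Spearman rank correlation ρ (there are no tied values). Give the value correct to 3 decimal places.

-0.536

Rank mass: 1, 5, 2, 7, 6, 3, 4
Rank food: 7, 4, 5, 3, 2, 1, 6
d = rank(mass) − rank(food): -6, 1, -3, 4, 4, 2, -2; Σd² = 86
ρ = 1 − 6Σd² / [n(n²−1)] = 1 − 6×86 / (7×48) = 1 − 516/336 ≈ -0.536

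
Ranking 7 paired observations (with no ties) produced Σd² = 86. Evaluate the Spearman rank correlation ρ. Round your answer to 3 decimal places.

ρ = 1 − 6Σd² / [n(n²−1)] = 1 − 6×86 / (7×48)
  = 1 − 516/336 = 1 − 1.5357 ≈ -0.536

-0.536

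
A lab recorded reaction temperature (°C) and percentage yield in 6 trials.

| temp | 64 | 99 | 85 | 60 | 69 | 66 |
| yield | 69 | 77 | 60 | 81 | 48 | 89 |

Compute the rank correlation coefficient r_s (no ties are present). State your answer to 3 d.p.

-0.371

Rank temp: 2, 6, 5, 1, 4, 3
Rank yield: 3, 4, 2, 5, 1, 6
d = rank(temp) − rank(yield): -1, 2, 3, -4, 3, -3; Σd² = 48
ρ = 1 − 6Σd² / [n(n²−1)] = 1 − 6×48 / (6×35) = 1 − 288/210 ≈ -0.371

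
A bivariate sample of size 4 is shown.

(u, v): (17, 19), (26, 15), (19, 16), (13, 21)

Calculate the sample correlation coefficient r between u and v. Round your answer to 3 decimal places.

-0.918

n = 4, Σu = 75, Σv = 71, Σu² = 1495, Σv² = 1283, Σuv = 1290
nΣuv − ΣuΣv = 5160 − 5325 = -165
nΣu² − (Σu)² = 5980 − 5625 = 355; nΣv² − (Σv)² = 5132 − 5041 = 91
r = -165 / √(355 × 91) = -165 / 179.7359 ≈ -0.918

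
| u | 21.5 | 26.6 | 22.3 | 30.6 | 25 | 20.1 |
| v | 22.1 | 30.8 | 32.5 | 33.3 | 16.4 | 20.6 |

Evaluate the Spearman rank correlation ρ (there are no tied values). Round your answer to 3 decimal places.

0.543

Rank u: 2, 5, 3, 6, 4, 1
Rank v: 3, 4, 5, 6, 1, 2
d = rank(u) − rank(v): -1, 1, -2, 0, 3, -1; Σd² = 16
ρ = 1 − 6Σd² / [n(n²−1)] = 1 − 6×16 / (6×35) = 1 − 96/210 ≈ 0.543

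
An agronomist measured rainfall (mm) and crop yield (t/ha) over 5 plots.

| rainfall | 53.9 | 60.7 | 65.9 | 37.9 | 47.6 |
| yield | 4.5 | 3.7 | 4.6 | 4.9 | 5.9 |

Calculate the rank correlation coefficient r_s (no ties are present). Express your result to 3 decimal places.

Rank rainfall: 3, 4, 5, 1, 2
Rank yield: 2, 1, 3, 4, 5
d = rank(rainfall) − rank(yield): 1, 3, 2, -3, -3; Σd² = 32
ρ = 1 − 6Σd² / [n(n²−1)] = 1 − 6×32 / (5×24) = 1 − 192/120 ≈ -0.600

-0.600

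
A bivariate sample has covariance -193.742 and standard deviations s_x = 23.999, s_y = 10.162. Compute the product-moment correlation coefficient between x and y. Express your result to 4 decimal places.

r = Cov(x,y) / (s_x · s_y) = -193.742 / (23.999 × 10.162)
  = -193.742 / 243.8778 ≈ -0.7944

-0.7944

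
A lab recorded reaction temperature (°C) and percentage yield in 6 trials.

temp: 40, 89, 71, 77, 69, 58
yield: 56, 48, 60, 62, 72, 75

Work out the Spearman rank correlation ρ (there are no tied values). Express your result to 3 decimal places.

Rank temp: 1, 6, 4, 5, 3, 2
Rank yield: 2, 1, 3, 4, 5, 6
d = rank(temp) − rank(yield): -1, 5, 1, 1, -2, -4; Σd² = 48
ρ = 1 − 6Σd² / [n(n²−1)] = 1 − 6×48 / (6×35) = 1 − 288/210 ≈ -0.371

-0.371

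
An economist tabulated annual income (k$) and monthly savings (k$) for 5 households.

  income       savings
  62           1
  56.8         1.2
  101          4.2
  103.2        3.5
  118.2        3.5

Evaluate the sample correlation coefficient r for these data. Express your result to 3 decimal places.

n = 5, Σx = 441.2, Σy = 13.4, Σx² = 41892.72, Σy² = 44.58, Σxy = 1329.26
nΣxy − ΣxΣy = 6646.3 − 5912.08 = 734.22
nΣx² − (Σx)² = 209463.6 − 194657.44 = 14806.16; nΣy² − (Σy)² = 222.9 − 179.56 = 43.34
r = 734.22 / √(14806.16 × 43.34) = 734.22 / 801.0612 ≈ 0.917

0.917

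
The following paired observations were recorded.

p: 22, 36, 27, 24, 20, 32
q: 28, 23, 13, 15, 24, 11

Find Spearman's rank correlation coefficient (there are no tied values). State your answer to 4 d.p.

Rank p: 2, 6, 4, 3, 1, 5
Rank q: 6, 4, 2, 3, 5, 1
d = rank(p) − rank(q): -4, 2, 2, 0, -4, 4; Σd² = 56
ρ = 1 − 6Σd² / [n(n²−1)] = 1 − 6×56 / (6×35) = 1 − 336/210 ≈ -0.6000

-0.6000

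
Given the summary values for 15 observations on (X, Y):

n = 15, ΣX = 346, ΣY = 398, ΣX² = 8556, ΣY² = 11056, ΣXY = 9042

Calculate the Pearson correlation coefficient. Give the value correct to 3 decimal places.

-0.259

r = (nΣXY − ΣXΣY) / √[(nΣX² − (ΣX)²)(nΣY² − (ΣY)²)]
Numerator: 15×9042 − 346×398 = -2078
Denominator: √[(128340 − 119716)(165840 − 158404)] = √[8624 × 7436] = 8008.0000
r = -2078 / 8008.0000 ≈ -0.259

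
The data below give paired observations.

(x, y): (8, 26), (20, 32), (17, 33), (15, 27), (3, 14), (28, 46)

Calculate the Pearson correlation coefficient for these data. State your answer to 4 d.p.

n = 6, Σx = 91, Σy = 178, Σx² = 1771, Σy² = 5830, Σxy = 3144
nΣxy − ΣxΣy = 18864 − 16198 = 2666
nΣx² − (Σx)² = 10626 − 8281 = 2345; nΣy² − (Σy)² = 34980 − 31684 = 3296
r = 2666 / √(2345 × 3296) = 2666 / 2780.1295 ≈ 0.9589

0.9589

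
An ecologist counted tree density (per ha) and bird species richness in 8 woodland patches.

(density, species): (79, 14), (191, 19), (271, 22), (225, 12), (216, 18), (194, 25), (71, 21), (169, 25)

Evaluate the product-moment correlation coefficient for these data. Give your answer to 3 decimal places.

n = 8, Σx = 1416, Σy = 156, Σx² = 284682, Σy² = 3200, Σxy = 27851
nΣxy − ΣxΣy = 222808 − 220896 = 1912
nΣx² − (Σx)² = 2277456 − 2005056 = 272400; nΣy² − (Σy)² = 25600 − 24336 = 1264
r = 1912 / √(272400 × 1264) = 1912 / 18555.6892 ≈ 0.103

0.103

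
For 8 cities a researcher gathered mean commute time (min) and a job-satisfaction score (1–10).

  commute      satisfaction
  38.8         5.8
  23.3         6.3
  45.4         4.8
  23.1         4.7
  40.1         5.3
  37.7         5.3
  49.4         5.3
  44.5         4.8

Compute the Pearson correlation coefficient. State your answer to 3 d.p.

-0.328

n = 8, Σx = 302.3, Σy = 42.3, Σx² = 12093.01, Σy² = 225.77, Σxy = 1586.08
nΣxy − ΣxΣy = 12688.64 − 12787.29 = -98.65
nΣx² − (Σx)² = 96744.08 − 91385.29 = 5358.79; nΣy² − (Σy)² = 1806.16 − 1789.29 = 16.87
r = -98.65 / √(5358.79 × 16.87) = -98.65 / 300.6706 ≈ -0.328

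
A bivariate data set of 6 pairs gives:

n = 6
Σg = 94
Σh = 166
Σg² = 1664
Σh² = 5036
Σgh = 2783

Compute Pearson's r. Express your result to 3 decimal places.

r = (nΣgh − ΣgΣh) / √[(nΣg² − (Σg)²)(nΣh² − (Σh)²)]
Numerator: 6×2783 − 94×166 = 1094
Denominator: √[(9984 − 8836)(30216 − 27556)] = √[1148 × 2660] = 1747.4782
r = 1094 / 1747.4782 ≈ 0.626

0.626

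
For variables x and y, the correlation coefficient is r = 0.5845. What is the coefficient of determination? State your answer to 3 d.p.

0.342

r² = (0.5845)² = 0.342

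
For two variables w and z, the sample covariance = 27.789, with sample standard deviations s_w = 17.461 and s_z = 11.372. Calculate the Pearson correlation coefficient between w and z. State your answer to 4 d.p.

0.1399

r = Cov(w,z) / (s_w · s_z) = 27.789 / (17.461 × 11.372)
  = 27.789 / 198.5665 ≈ 0.1399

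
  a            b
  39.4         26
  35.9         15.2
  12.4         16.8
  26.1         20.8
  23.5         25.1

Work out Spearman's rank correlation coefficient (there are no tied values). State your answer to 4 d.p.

0.3000

Rank a: 5, 4, 1, 3, 2
Rank b: 5, 1, 2, 3, 4
d = rank(a) − rank(b): 0, 3, -1, 0, -2; Σd² = 14
ρ = 1 − 6Σd² / [n(n²−1)] = 1 − 6×14 / (5×24) = 1 − 84/120 ≈ 0.3000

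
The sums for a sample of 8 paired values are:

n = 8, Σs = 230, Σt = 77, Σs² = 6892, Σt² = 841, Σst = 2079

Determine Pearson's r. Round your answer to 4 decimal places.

-0.8065

r = (nΣst − ΣsΣt) / √[(nΣs² − (Σs)²)(nΣt² − (Σt)²)]
Numerator: 8×2079 − 230×77 = -1078
Denominator: √[(55136 − 52900)(6728 − 5929)] = √[2236 × 799] = 1336.6241
r = -1078 / 1336.6241 ≈ -0.8065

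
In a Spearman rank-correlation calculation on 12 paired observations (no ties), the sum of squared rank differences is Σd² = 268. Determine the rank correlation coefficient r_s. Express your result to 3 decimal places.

0.063

ρ = 1 − 6Σd² / [n(n²−1)] = 1 − 6×268 / (12×143)
  = 1 − 1608/1716 = 1 − 0.9371 ≈ 0.063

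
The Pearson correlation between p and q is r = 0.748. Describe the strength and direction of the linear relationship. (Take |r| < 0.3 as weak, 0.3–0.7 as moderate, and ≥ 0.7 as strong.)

r = 0.748 > 0 so the relationship is positive.
|r| = 0.748, which falls in the strong range.

strong positive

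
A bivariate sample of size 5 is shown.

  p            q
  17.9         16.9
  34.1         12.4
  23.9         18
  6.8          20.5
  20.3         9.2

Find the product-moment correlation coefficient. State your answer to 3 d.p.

n = 5, Σp = 103, Σq = 77, Σp² = 2512.76, Σq² = 1268.26, Σpq = 1481.71
nΣpq − ΣpΣq = 7408.55 − 7931 = -522.45
nΣp² − (Σp)² = 12563.8 − 10609 = 1954.8; nΣq² − (Σq)² = 6341.3 − 5929 = 412.3
r = -522.45 / √(1954.8 × 412.3) = -522.45 / 897.7550 ≈ -0.582

-0.582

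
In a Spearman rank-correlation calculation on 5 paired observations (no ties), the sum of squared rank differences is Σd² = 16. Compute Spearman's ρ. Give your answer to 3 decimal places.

0.200

ρ = 1 − 6Σd² / [n(n²−1)] = 1 − 6×16 / (5×24)
  = 1 − 96/120 = 1 − 0.8000 ≈ 0.200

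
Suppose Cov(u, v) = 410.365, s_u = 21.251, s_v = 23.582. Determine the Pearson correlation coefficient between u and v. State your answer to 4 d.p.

0.8189

r = Cov(u,v) / (s_u · s_v) = 410.365 / (21.251 × 23.582)
  = 410.365 / 501.1411 ≈ 0.8189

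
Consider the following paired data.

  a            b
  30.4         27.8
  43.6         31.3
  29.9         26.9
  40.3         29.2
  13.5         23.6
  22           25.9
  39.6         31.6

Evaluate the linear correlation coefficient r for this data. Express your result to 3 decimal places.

0.959

n = 7, Σa = 219.3, Σb = 196.3, Σa² = 7577.63, Σb² = 5555.11, Σab = 6330.63
nΣab − ΣaΣb = 44314.41 − 43048.59 = 1265.82
nΣa² − (Σa)² = 53043.41 − 48092.49 = 4950.92; nΣb² − (Σb)² = 38885.77 − 38533.69 = 352.08
r = 1265.82 / √(4950.92 × 352.08) = 1265.82 / 1320.2727 ≈ 0.959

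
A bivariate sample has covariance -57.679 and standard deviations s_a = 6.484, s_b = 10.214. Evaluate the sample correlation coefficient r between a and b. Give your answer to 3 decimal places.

-0.871

r = Cov(a,b) / (s_a · s_b) = -57.679 / (6.484 × 10.214)
  = -57.679 / 66.2276 ≈ -0.871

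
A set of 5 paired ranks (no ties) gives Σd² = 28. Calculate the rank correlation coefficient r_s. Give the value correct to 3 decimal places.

-0.400

ρ = 1 − 6Σd² / [n(n²−1)] = 1 − 6×28 / (5×24)
  = 1 − 168/120 = 1 − 1.4000 ≈ -0.400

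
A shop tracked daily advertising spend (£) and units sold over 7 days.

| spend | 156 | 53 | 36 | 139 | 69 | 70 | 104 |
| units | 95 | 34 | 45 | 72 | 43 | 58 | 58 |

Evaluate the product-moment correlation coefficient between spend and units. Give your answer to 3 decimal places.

0.910

n = 7, Σx = 627, Σy = 405, Σx² = 68239, Σy² = 25967, Σxy = 41309
nΣxy − ΣxΣy = 289163 − 253935 = 35228
nΣx² − (Σx)² = 477673 − 393129 = 84544; nΣy² − (Σy)² = 181769 − 164025 = 17744
r = 35228 / √(84544 × 17744) = 35228 / 38731.7536 ≈ 0.910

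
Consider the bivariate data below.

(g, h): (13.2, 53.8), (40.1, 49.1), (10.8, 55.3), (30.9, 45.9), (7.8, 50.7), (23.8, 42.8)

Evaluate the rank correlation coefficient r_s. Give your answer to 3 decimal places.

Rank g: 3, 6, 2, 5, 1, 4
Rank h: 5, 3, 6, 2, 4, 1
d = rank(g) − rank(h): -2, 3, -4, 3, -3, 3; Σd² = 56
ρ = 1 − 6Σd² / [n(n²−1)] = 1 − 6×56 / (6×35) = 1 − 336/210 ≈ -0.600

-0.600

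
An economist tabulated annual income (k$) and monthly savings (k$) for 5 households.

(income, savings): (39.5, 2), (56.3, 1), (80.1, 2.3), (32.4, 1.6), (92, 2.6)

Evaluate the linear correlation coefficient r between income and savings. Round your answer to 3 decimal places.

0.625

n = 5, Σx = 300.3, Σy = 9.5, Σx² = 20659.71, Σy² = 19.61, Σxy = 610.57
nΣxy − ΣxΣy = 3052.85 − 2852.85 = 200
nΣx² − (Σx)² = 103298.55 − 90180.09 = 13118.46; nΣy² − (Σy)² = 98.05 − 90.25 = 7.8
r = 200 / √(13118.46 × 7.8) = 200 / 319.8812 ≈ 0.625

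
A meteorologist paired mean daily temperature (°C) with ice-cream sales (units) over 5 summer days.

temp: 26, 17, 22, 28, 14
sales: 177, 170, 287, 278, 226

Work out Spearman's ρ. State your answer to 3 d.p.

0.300

Rank temp: 4, 2, 3, 5, 1
Rank sales: 2, 1, 5, 4, 3
d = rank(temp) − rank(sales): 2, 1, -2, 1, -2; Σd² = 14
ρ = 1 − 6Σd² / [n(n²−1)] = 1 − 6×14 / (5×24) = 1 − 84/120 ≈ 0.300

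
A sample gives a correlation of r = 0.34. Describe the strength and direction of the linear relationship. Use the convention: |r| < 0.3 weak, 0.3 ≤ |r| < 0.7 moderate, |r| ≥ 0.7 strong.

r = 0.34 > 0 so the relationship is positive.
|r| = 0.34, which falls in the moderate range.

moderate positive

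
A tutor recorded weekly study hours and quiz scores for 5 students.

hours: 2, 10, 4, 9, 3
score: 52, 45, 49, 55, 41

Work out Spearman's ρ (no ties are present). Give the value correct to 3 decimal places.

0.000

Rank hours: 1, 5, 3, 4, 2
Rank score: 4, 2, 3, 5, 1
d = rank(hours) − rank(score): -3, 3, 0, -1, 1; Σd² = 20
ρ = 1 − 6Σd² / [n(n²−1)] = 1 − 6×20 / (5×24) = 1 − 120/120 ≈ 0.000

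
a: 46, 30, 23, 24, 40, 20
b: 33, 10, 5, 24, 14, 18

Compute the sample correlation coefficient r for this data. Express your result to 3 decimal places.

n = 6, Σa = 183, Σb = 104, Σa² = 6121, Σb² = 2310, Σab = 3429
nΣab − ΣaΣb = 20574 − 19032 = 1542
nΣa² − (Σa)² = 36726 − 33489 = 3237; nΣb² − (Σb)² = 13860 − 10816 = 3044
r = 1542 / √(3237 × 3044) = 1542 / 3139.0170 ≈ 0.491

0.491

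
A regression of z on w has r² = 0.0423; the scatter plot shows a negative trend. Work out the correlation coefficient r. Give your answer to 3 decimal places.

-0.206

|r| = √0.0423 = 0.206
The association is negative, so r = −0.206.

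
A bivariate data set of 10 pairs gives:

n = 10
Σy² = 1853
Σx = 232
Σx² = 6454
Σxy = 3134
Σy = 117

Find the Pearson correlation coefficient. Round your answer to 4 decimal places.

0.5826

r = (nΣxy − ΣxΣy) / √[(nΣx² − (Σx)²)(nΣy² − (Σy)²)]
Numerator: 10×3134 − 232×117 = 4196
Denominator: √[(64540 − 53824)(18530 − 13689)] = √[10716 × 4841] = 7202.5104
r = 4196 / 7202.5104 ≈ 0.5826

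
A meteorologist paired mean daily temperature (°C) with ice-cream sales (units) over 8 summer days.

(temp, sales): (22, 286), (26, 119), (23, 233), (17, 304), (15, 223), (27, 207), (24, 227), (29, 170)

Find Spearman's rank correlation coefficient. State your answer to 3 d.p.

-0.690

Rank temp: 3, 6, 4, 2, 1, 7, 5, 8
Rank sales: 7, 1, 6, 8, 4, 3, 5, 2
d = rank(temp) − rank(sales): -4, 5, -2, -6, -3, 4, 0, 6; Σd² = 142
ρ = 1 − 6Σd² / [n(n²−1)] = 1 − 6×142 / (8×63) = 1 − 852/504 ≈ -0.690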